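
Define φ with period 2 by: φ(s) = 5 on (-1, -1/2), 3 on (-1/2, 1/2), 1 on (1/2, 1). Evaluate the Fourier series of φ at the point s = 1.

At s = 1 the one-sided limits are φ(1^-) = 1 and φ(1^+) = 5.
By Dirichlet's theorem the series converges to their average, [(1) + (5)]/2 = 3.

3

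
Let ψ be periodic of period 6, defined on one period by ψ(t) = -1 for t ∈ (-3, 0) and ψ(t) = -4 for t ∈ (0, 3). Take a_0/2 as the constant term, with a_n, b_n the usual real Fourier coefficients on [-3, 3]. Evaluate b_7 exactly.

-6/(7*pi)

b_7 = 1/3 ∫_{-3}^{3} ψ(t) sin(7*pi*t/3) dt.
Split the integral at the breakpoints.
Directly, an antiderivative of (-1) sin(7*pi*t/3) is 3*cos(7*pi*t/3)/(7*pi); evaluating from -3 to 0: ∫_{-3}^{0} (-1) sin(7*pi*t/3) dt = (3/(7*pi)) - (-3/(7*pi)) = 6/(7*pi).
Directly, an antiderivative of (-4) sin(7*pi*t/3) is 12*cos(7*pi*t/3)/(7*pi); evaluating from 0 to 3: ∫_{0}^{3} (-4) sin(7*pi*t/3) dt = (-12/(7*pi)) - (12/(7*pi)) = -24/(7*pi).
Summing the pieces and multiplying by (1/3) gives b_7 = -6/(7*pi).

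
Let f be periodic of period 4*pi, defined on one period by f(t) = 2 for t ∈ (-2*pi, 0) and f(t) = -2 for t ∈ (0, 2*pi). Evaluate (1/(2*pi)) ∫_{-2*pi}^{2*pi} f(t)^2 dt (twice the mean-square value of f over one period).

8

(1/(2*pi)) ∫_{-2*pi}^{2*pi} f(t)^2 dt = (1/(2*pi)) · (16*pi) = 8.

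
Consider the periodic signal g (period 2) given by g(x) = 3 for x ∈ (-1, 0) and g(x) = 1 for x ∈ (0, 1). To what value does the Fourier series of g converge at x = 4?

x = 4 differs from x = 0 by 2 full period(s), and the series is 2-periodic.
At x = 0 the one-sided limits are g(0^-) = 3 and g(0^+) = 1.
By Dirichlet's theorem the series converges to their average, [(3) + (1)]/2 = 2.

2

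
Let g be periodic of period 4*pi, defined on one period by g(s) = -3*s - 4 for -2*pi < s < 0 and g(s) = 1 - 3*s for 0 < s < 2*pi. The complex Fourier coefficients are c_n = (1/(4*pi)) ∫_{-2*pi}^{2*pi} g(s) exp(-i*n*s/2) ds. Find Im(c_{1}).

6 - 5/pi

Since g is real-valued, Im(c_{1}) = -(1/(4*pi)) ∫_{-2*pi}^{2*pi} g(s) sin(s/2) ds = -b_{1}/2.
Split the integral at the breakpoints.
Integrating by parts (boundary term plus one more integral), an antiderivative of (-3*s - 4) sin(s/2) is 6*s*cos(s/2) - 12*sin(s/2) + 8*cos(s/2); evaluating from -2*pi to 0: ∫_{-2*pi}^{0} (-3*s - 4) sin(s/2) ds = (8) - (-8 + 12*pi) = 16 - 12*pi.
Integrating by parts (boundary term plus one more integral), an antiderivative of (1 - 3*s) sin(s/2) is 6*s*cos(s/2) - 12*sin(s/2) - 2*cos(s/2); evaluating from 0 to 2*pi: ∫_{0}^{2*pi} (1 - 3*s) sin(s/2) ds = (2 - 12*pi) - (-2) = 4 - 12*pi.
So ∫_{-2*pi}^{2*pi} g(s) sin(s/2) ds = 20 - 24*pi.
Hence Im(c_{1}) = (-1/(4*pi))·(20 - 24*pi) = 6 - 5/pi.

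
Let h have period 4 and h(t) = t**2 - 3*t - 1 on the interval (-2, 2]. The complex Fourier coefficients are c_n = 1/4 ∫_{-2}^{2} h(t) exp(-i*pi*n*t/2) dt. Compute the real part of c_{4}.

1/(2*pi**2)

Since h is real-valued, Re(c_{4}) = 1/4 ∫_{-2}^{2} h(t) cos(2*pi*t) dt = a_{4}/2.
Integrating by parts twice (tabular method), an antiderivative of (t**2 - 3*t - 1) cos(2*pi*t) is t**2*sin(2*pi*t)/(2*pi) - 3*t*sin(2*pi*t)/(2*pi) + t*cos(2*pi*t)/(2*pi**2) - sin(2*pi*t)/(2*pi) - sin(2*pi*t)/(4*pi**3) - 3*cos(2*pi*t)/(4*pi**2); evaluating from -2 to 2: ∫_{-2}^{2} (t**2 - 3*t - 1) cos(2*pi*t) dt = (1/(4*pi**2)) - (-7/(4*pi**2)) = 2/pi**2.
Hence Re(c_{4}) = (1/4)·(2/pi**2) = 1/(2*pi**2).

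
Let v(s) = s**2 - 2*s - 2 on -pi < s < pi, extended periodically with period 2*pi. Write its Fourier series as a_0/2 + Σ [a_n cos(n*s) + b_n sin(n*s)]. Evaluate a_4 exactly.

a_4 = 1/pi ∫_{-pi}^{pi} v(s) cos(4*s) ds.
Integrating by parts twice (tabular method), an antiderivative of (s**2 - 2*s - 2) cos(4*s) is s**2*sin(4*s)/4 - s*sin(4*s)/2 + s*cos(4*s)/8 - 17*sin(4*s)/32 - cos(4*s)/8; evaluating from -pi to pi: ∫_{-pi}^{pi} (s**2 - 2*s - 2) cos(4*s) ds = (-1/8 + pi/8) - (-pi/8 - 1/8) = pi/4.
Hence a_4 = (1/pi)·(pi/4) = 1/4.

1/4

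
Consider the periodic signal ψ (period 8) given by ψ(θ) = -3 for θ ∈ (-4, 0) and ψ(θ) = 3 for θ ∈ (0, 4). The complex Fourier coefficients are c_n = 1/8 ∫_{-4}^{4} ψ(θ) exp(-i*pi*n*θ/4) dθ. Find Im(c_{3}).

-2/pi

Since ψ is real-valued, Im(c_{3}) = -1/8 ∫_{-4}^{4} ψ(θ) sin(3*pi*θ/4) dθ = -b_{3}/2.
ψ is odd and sin(3*pi*θ/4) is odd, so the integrand is even: ∫_{-4}^{4} ψ(θ) sin(3*pi*θ/4) dθ = 2∫_0^{4} ψ(θ) sin(3*pi*θ/4) dθ.
Directly, an antiderivative of (3) sin(3*pi*θ/4) is -4*cos(3*pi*θ/4)/pi; evaluating from 0 to 4: ∫_{0}^{4} (3) sin(3*pi*θ/4) dθ = (4/pi) - (-4/pi) = 8/pi.
So ∫_{-4}^{4} ψ(θ) sin(3*pi*θ/4) dθ = 16/pi.
Hence Im(c_{3}) = (-1/8)·(16/pi) = -2/pi.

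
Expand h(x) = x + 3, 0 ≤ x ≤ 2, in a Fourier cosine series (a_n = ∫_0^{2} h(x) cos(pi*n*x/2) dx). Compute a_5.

-8/(25*pi**2)

a_5 = ∫_0^{2} (x + 3) cos(5*pi*x/2) dx.
Integrating by parts (boundary term plus one more integral), an antiderivative of (x + 3) cos(5*pi*x/2) is 2*x*sin(5*pi*x/2)/(5*pi) + 6*sin(5*pi*x/2)/(5*pi) + 4*cos(5*pi*x/2)/(25*pi**2); evaluating from 0 to 2: ∫_{0}^{2} (x + 3) cos(5*pi*x/2) dx = (-4/(25*pi**2)) - (4/(25*pi**2)) = -8/(25*pi**2).
Hence a_5 = -8/(25*pi**2).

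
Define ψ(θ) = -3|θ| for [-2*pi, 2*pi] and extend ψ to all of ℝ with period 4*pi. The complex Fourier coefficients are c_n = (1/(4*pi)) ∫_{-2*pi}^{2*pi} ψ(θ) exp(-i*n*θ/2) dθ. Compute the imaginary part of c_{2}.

Since ψ is real-valued, Im(c_{2}) = -(1/(4*pi)) ∫_{-2*pi}^{2*pi} ψ(θ) sin(θ) dθ = -b_{2}/2.
(ψ is even, so the integrand is odd over a symmetric interval and the integral vanishes.)

0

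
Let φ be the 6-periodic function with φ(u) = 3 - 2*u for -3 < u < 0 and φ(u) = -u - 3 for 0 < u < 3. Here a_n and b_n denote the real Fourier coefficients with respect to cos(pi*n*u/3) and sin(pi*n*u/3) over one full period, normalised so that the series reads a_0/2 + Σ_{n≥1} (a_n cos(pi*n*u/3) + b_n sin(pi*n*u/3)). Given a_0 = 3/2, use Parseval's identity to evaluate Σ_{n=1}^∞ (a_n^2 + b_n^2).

Parseval: a_0^2/2 + Σ_{n≥1} (a_n^2+b_n^2) = 1/3 ∫_{-3}^{3} φ(u)^2 du = 60.
Subtract a_0^2/2 = 9/8: Σ (a_n^2+b_n^2) = 471/8.

471/8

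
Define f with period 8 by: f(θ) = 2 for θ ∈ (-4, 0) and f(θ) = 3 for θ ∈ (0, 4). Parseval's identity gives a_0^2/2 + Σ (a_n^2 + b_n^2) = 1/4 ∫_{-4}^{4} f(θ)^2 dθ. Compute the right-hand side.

1/4 ∫_{-4}^{4} f(θ)^2 dθ = 1/4 · (52) = 13.

13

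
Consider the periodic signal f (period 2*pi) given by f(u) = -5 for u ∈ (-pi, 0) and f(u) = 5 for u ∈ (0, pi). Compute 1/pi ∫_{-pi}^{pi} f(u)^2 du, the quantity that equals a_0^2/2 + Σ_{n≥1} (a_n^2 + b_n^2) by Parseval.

50

1/pi ∫_{-pi}^{pi} f(u)^2 du = 1/pi · (50*pi) = 50.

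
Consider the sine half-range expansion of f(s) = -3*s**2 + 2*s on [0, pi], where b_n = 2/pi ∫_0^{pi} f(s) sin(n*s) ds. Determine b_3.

-2*pi + 8/(9*pi) + 4/3

b_3 = 2/pi ∫_0^{pi} (-3*s**2 + 2*s) sin(3*s) ds.
Integrating by parts twice (tabular method), an antiderivative of (-3*s**2 + 2*s) sin(3*s) is s**2*cos(3*s) - 2*s*sin(3*s)/3 - 2*s*cos(3*s)/3 + 2*sin(3*s)/9 - 2*cos(3*s)/9; evaluating from 0 to pi: ∫_{0}^{pi} (-3*s**2 + 2*s) sin(3*s) ds = (-pi**2 + 2/9 + 2*pi/3) - (-2/9) = -pi**2 + 4/9 + 2*pi/3.
Hence b_3 = (2/pi)·(-pi**2 + 4/9 + 2*pi/3) = -2*pi + 8/(9*pi) + 4/3.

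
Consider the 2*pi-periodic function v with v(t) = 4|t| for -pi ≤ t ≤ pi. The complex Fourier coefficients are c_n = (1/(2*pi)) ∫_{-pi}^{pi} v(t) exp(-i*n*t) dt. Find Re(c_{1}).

-8/pi

Since v is real-valued, Re(c_{1}) = (1/(2*pi)) ∫_{-pi}^{pi} v(t) cos(t) dt = a_{1}/2.
v is even and cos(t) is even, so the integrand is even: ∫_{-pi}^{pi} v(t) cos(t) dt = 2∫_0^{pi} v(t) cos(t) dt.
Integrating by parts (boundary term plus one more integral), an antiderivative of (4*t) cos(t) is 4*t*sin(t) + 4*cos(t); evaluating from 0 to pi: ∫_{0}^{pi} (4*t) cos(t) dt = (-4) - (4) = -8.
So ∫_{-pi}^{pi} v(t) cos(t) dt = -16.
Hence Re(c_{1}) = (1/(2*pi))·(-16) = -8/pi.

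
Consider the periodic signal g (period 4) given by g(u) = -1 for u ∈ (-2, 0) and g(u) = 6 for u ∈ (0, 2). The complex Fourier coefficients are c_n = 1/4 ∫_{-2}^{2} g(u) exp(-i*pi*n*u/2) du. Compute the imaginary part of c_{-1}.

7/pi

Since g is real-valued, Im(c_{-1}) = -1/4 ∫_{-2}^{2} g(u) sin(-pi*u/2) du = b_{1}/2.
Split the integral at the breakpoints.
Directly, an antiderivative of (-1) sin(-pi*u/2) is -2*cos(pi*u/2)/pi; evaluating from -2 to 0: ∫_{-2}^{0} (-1) sin(-pi*u/2) du = (-2/pi) - (2/pi) = -4/pi.
Directly, an antiderivative of (6) sin(-pi*u/2) is 12*cos(pi*u/2)/pi; evaluating from 0 to 2: ∫_{0}^{2} (6) sin(-pi*u/2) du = (-12/pi) - (12/pi) = -24/pi.
So ∫_{-2}^{2} g(u) sin(-pi*u/2) du = -28/pi.
Hence Im(c_{-1}) = (-1/4)·(-28/pi) = 7/pi.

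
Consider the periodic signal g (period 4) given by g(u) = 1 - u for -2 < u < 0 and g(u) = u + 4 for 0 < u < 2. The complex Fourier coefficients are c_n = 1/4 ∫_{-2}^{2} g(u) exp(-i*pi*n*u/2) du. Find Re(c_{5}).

-4/(25*pi**2)

Since g is real-valued, Re(c_{5}) = 1/4 ∫_{-2}^{2} g(u) cos(5*pi*u/2) du = a_{5}/2.
Split the integral at the breakpoints.
Integrating by parts (boundary term plus one more integral), an antiderivative of (1 - u) cos(5*pi*u/2) is -2*u*sin(5*pi*u/2)/(5*pi) + 2*sin(5*pi*u/2)/(5*pi) - 4*cos(5*pi*u/2)/(25*pi**2); evaluating from -2 to 0: ∫_{-2}^{0} (1 - u) cos(5*pi*u/2) du = (-4/(25*pi**2)) - (4/(25*pi**2)) = -8/(25*pi**2).
Integrating by parts (boundary term plus one more integral), an antiderivative of (u + 4) cos(5*pi*u/2) is 2*u*sin(5*pi*u/2)/(5*pi) + 8*sin(5*pi*u/2)/(5*pi) + 4*cos(5*pi*u/2)/(25*pi**2); evaluating from 0 to 2: ∫_{0}^{2} (u + 4) cos(5*pi*u/2) du = (-4/(25*pi**2)) - (4/(25*pi**2)) = -8/(25*pi**2).
So ∫_{-2}^{2} g(u) cos(5*pi*u/2) du = -16/(25*pi**2).
Hence Re(c_{5}) = (1/4)·(-16/(25*pi**2)) = -4/(25*pi**2).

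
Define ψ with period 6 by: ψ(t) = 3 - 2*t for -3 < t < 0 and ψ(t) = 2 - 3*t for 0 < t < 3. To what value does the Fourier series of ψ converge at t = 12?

t = 12 differs from t = 0 by 2 full period(s), and the series is 6-periodic.
At t = 0 the one-sided limits are ψ(0^-) = 3 and ψ(0^+) = 2.
By Dirichlet's theorem the series converges to their average, [(3) + (2)]/2 = 5/2.

5/2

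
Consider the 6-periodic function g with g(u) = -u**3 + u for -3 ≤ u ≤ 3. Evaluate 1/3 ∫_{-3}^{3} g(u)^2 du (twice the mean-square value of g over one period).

5232/35

1/3 ∫_{-3}^{3} g(u)^2 du = 1/3 · (15696/35) = 5232/35.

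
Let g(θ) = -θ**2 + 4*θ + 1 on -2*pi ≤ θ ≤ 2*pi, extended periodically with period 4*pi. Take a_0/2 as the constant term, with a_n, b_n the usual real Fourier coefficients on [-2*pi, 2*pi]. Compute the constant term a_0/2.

a_0 = (1/(2*pi)) ∫_{-2*pi}^{2*pi} g(θ) dθ = (1/(2*pi)) · (-16*pi**3/3 + 4*pi) = 2 - 8*pi**2/3.
So the constant term a_0/2 = 1 - 4*pi**2/3.

1 - 4*pi**2/3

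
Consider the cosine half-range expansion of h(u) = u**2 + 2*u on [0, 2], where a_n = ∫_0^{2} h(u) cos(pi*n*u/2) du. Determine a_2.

a_2 = ∫_0^{2} (u**2 + 2*u) cos(pi*u) du.
Integrating by parts twice (tabular method), an antiderivative of (u**2 + 2*u) cos(pi*u) is u**2*sin(pi*u)/pi + 2*u*sin(pi*u)/pi + 2*u*cos(pi*u)/pi**2 - 2*sin(pi*u)/pi**3 + 2*cos(pi*u)/pi**2; evaluating from 0 to 2: ∫_{0}^{2} (u**2 + 2*u) cos(pi*u) du = (6/pi**2) - (2/pi**2) = 4/pi**2.
Hence a_2 = 4/pi**2.

4/pi**2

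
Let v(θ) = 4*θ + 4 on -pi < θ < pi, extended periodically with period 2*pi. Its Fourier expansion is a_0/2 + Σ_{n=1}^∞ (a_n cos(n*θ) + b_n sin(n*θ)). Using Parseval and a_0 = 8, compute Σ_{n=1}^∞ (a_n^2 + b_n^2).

Parseval: a_0^2/2 + Σ_{n≥1} (a_n^2+b_n^2) = 1/pi ∫_{-pi}^{pi} v(θ)^2 dθ = 32 + 32*pi**2/3.
Subtract a_0^2/2 = 32: Σ (a_n^2+b_n^2) = 32*pi**2/3.

32*pi**2/3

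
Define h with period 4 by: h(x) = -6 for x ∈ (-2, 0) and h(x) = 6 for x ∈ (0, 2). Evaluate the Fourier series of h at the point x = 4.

0

x = 4 differs from x = 0 by 1 full period(s), and the series is 4-periodic.
At x = 0 the one-sided limits are h(0^-) = -6 and h(0^+) = 6.
By Dirichlet's theorem the series converges to their average, [(-6) + (6)]/2 = 0.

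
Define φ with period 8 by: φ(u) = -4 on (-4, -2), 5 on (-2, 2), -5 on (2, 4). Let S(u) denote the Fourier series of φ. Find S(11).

u = 11 differs from u = 3 by 1 full period(s), and the series is 8-periodic.
φ is continuous at u = 3 with value -5, so the series converges to -5 there.

-5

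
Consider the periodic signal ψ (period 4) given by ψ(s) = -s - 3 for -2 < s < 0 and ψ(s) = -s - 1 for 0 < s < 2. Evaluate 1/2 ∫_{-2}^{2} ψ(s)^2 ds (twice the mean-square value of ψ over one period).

1/2 ∫_{-2}^{2} ψ(s)^2 ds = 1/2 · (52/3) = 26/3.

26/3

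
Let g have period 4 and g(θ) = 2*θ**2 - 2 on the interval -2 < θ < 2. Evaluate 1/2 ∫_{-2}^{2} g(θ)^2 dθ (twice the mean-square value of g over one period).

184/15

1/2 ∫_{-2}^{2} g(θ)^2 dθ = 1/2 · (368/15) = 184/15.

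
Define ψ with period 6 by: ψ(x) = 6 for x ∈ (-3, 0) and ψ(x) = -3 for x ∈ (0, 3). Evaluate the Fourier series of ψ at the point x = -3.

x = -3 differs from x = 3 by -1 full period(s), and the series is 6-periodic.
At x = 3 the one-sided limits are ψ(3^-) = -3 and ψ(3^+) = 6.
By Dirichlet's theorem the series converges to their average, [(-3) + (6)]/2 = 3/2.

3/2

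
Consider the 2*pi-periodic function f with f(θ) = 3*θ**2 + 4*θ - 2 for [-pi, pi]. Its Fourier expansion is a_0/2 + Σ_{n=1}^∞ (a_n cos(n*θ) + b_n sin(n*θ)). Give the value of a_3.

-4/3

a_3 = 1/pi ∫_{-pi}^{pi} f(θ) cos(3*θ) dθ.
Integrating by parts twice (tabular method), an antiderivative of (3*θ**2 + 4*θ - 2) cos(3*θ) is θ**2*sin(3*θ) + 4*θ*sin(3*θ)/3 + 2*θ*cos(3*θ)/3 - 8*sin(3*θ)/9 + 4*cos(3*θ)/9; evaluating from -pi to pi: ∫_{-pi}^{pi} (3*θ**2 + 4*θ - 2) cos(3*θ) dθ = (-2*pi/3 - 4/9) - (-4/9 + 2*pi/3) = -4*pi/3.
Hence a_3 = (1/pi)·(-4*pi/3) = -4/3.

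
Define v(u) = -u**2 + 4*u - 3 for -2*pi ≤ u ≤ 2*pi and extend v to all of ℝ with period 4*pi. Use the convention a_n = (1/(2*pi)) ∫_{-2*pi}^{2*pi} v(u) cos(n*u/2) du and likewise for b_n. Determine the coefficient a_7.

16/49

a_7 = (1/(2*pi)) ∫_{-2*pi}^{2*pi} v(u) cos(7*u/2) du.
Integrating by parts twice (tabular method), an antiderivative of (-u**2 + 4*u - 3) cos(7*u/2) is -2*u**2*sin(7*u/2)/7 + 8*u*sin(7*u/2)/7 - 8*u*cos(7*u/2)/49 - 278*sin(7*u/2)/343 + 16*cos(7*u/2)/49; evaluating from -2*pi to 2*pi: ∫_{-2*pi}^{2*pi} (-u**2 + 4*u - 3) cos(7*u/2) du = (-16/49 + 16*pi/49) - (-16*pi/49 - 16/49) = 32*pi/49.
Hence a_7 = (1/(2*pi))·(32*pi/49) = 16/49.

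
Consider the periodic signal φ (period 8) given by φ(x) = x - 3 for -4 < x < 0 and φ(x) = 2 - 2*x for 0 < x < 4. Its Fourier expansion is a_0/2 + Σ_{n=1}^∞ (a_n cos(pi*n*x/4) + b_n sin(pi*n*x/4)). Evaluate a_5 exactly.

24/(25*pi**2)

a_5 = 1/4 ∫_{-4}^{4} φ(x) cos(5*pi*x/4) dx.
Split the integral at the breakpoints.
Integrating by parts (boundary term plus one more integral), an antiderivative of (x - 3) cos(5*pi*x/4) is 4*x*sin(5*pi*x/4)/(5*pi) - 12*sin(5*pi*x/4)/(5*pi) + 16*cos(5*pi*x/4)/(25*pi**2); evaluating from -4 to 0: ∫_{-4}^{0} (x - 3) cos(5*pi*x/4) dx = (16/(25*pi**2)) - (-16/(25*pi**2)) = 32/(25*pi**2).
Integrating by parts (boundary term plus one more integral), an antiderivative of (2 - 2*x) cos(5*pi*x/4) is -8*x*sin(5*pi*x/4)/(5*pi) + 8*sin(5*pi*x/4)/(5*pi) - 32*cos(5*pi*x/4)/(25*pi**2); evaluating from 0 to 4: ∫_{0}^{4} (2 - 2*x) cos(5*pi*x/4) dx = (32/(25*pi**2)) - (-32/(25*pi**2)) = 64/(25*pi**2).
Summing the pieces and multiplying by (1/4) gives a_5 = 24/(25*pi**2).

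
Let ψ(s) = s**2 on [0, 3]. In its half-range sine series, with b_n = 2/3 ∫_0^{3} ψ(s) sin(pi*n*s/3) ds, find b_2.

b_2 = 2/3 ∫_0^{3} (s**2) sin(2*pi*s/3) ds.
Integrating by parts twice (tabular method), an antiderivative of (s**2) sin(2*pi*s/3) is -3*s**2*cos(2*pi*s/3)/(2*pi) + 9*s*sin(2*pi*s/3)/(2*pi**2) + 27*cos(2*pi*s/3)/(4*pi**3); evaluating from 0 to 3: ∫_{0}^{3} (s**2) sin(2*pi*s/3) ds = (27*(1 - 2*pi**2)/(4*pi**3)) - (27/(4*pi**3)) = -27/(2*pi).
Hence b_2 = (2/3)·(-27/(2*pi)) = -9/pi.

-9/pi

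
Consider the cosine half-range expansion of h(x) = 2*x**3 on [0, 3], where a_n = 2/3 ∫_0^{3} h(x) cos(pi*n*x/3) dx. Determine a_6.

a_6 = 2/3 ∫_0^{3} (2*x**3) cos(2*pi*x) dx.
Integrating by parts three times (tabular method), an antiderivative of (2*x**3) cos(2*pi*x) is x**3*sin(2*pi*x)/pi + 3*x**2*cos(2*pi*x)/(2*pi**2) - 3*x*sin(2*pi*x)/(2*pi**3) - 3*cos(2*pi*x)/(4*pi**4); evaluating from 0 to 3: ∫_{0}^{3} (2*x**3) cos(2*pi*x) dx = (3*(-1 + 18*pi**2)/(4*pi**4)) - (-3/(4*pi**4)) = 27/(2*pi**2).
Hence a_6 = (2/3)·(27/(2*pi**2)) = 9/pi**2.

9/pi**2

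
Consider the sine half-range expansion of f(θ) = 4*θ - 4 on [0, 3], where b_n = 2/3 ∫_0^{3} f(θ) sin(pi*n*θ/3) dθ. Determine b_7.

8/(7*pi)

b_7 = 2/3 ∫_0^{3} (4*θ - 4) sin(7*pi*θ/3) dθ.
Integrating by parts (boundary term plus one more integral), an antiderivative of (4*θ - 4) sin(7*pi*θ/3) is -12*θ*cos(7*pi*θ/3)/(7*pi) + 36*sin(7*pi*θ/3)/(49*pi**2) + 12*cos(7*pi*θ/3)/(7*pi); evaluating from 0 to 3: ∫_{0}^{3} (4*θ - 4) sin(7*pi*θ/3) dθ = (24/(7*pi)) - (12/(7*pi)) = 12/(7*pi).
Hence b_7 = (2/3)·(12/(7*pi)) = 8/(7*pi).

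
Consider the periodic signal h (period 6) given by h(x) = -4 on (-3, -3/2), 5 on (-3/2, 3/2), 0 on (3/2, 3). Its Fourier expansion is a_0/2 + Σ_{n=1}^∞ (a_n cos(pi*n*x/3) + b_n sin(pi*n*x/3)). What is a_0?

a_0 = 1/3 ∫_{-3}^{3} h(x) dx = 1/3 · (9) = 3.

3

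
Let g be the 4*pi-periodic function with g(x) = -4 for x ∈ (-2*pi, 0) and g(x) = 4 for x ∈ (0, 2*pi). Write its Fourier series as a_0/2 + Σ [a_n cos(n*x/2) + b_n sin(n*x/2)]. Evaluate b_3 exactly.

b_3 = (1/(2*pi)) ∫_{-2*pi}^{2*pi} g(x) sin(3*x/2) dx.
g is odd and sin(3*x/2) is odd, so the integrand is even and b_3 = 1/pi ∫_0^{2*pi} g(x) sin(3*x/2) dx.
Directly, an antiderivative of (4) sin(3*x/2) is -8*cos(3*x/2)/3; evaluating from 0 to 2*pi: ∫_{0}^{2*pi} (4) sin(3*x/2) dx = (8/3) - (-8/3) = 16/3.
Hence b_3 = (1/pi)·(16/3) = 16/(3*pi).

16/(3*pi)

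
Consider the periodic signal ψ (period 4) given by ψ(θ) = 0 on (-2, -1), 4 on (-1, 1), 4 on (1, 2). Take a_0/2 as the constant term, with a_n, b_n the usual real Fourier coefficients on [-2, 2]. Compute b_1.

b_1 = 1/2 ∫_{-2}^{2} ψ(θ) sin(pi*θ/2) dθ.
Split the integral at the breakpoints.
∫_{-2}^{-1} (0) sin(pi*θ/2) dθ = 0.
Directly, an antiderivative of (4) sin(pi*θ/2) is -8*cos(pi*θ/2)/pi; evaluating from -1 to 1: ∫_{-1}^{1} (4) sin(pi*θ/2) dθ = (0) - (0) = 0.
Directly, an antiderivative of (4) sin(pi*θ/2) is -8*cos(pi*θ/2)/pi; evaluating from 1 to 2: ∫_{1}^{2} (4) sin(pi*θ/2) dθ = (8/pi) - (0) = 8/pi.
Summing the pieces and multiplying by (1/2) gives b_1 = 4/pi.

4/pi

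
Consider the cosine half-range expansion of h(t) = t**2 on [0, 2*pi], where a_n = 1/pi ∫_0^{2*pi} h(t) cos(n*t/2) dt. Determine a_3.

-16/9

a_3 = 1/pi ∫_0^{2*pi} (t**2) cos(3*t/2) dt.
Integrating by parts twice (tabular method), an antiderivative of (t**2) cos(3*t/2) is 2*t**2*sin(3*t/2)/3 + 8*t*cos(3*t/2)/9 - 16*sin(3*t/2)/27; evaluating from 0 to 2*pi: ∫_{0}^{2*pi} (t**2) cos(3*t/2) dt = (-16*pi/9) - (0) = -16*pi/9.
Hence a_3 = (1/pi)·(-16*pi/9) = -16/9.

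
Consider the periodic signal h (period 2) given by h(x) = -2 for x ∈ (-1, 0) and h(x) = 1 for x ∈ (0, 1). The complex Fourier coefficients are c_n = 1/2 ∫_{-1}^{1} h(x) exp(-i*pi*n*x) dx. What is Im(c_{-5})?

Since h is real-valued, Im(c_{-5}) = -1/2 ∫_{-1}^{1} h(x) sin(-5*pi*x) dx = b_{5}/2.
Split the integral at the breakpoints.
Directly, an antiderivative of (-2) sin(-5*pi*x) is -2*cos(5*pi*x)/(5*pi); evaluating from -1 to 0: ∫_{-1}^{0} (-2) sin(-5*pi*x) dx = (-2/(5*pi)) - (2/(5*pi)) = -4/(5*pi).
Directly, an antiderivative of (1) sin(-5*pi*x) is cos(5*pi*x)/(5*pi); evaluating from 0 to 1: ∫_{0}^{1} (1) sin(-5*pi*x) dx = (-1/(5*pi)) - (1/(5*pi)) = -2/(5*pi).
So ∫_{-1}^{1} h(x) sin(-5*pi*x) dx = -6/(5*pi).
Hence Im(c_{-5}) = (-1/2)·(-6/(5*pi)) = 3/(5*pi).

3/(5*pi)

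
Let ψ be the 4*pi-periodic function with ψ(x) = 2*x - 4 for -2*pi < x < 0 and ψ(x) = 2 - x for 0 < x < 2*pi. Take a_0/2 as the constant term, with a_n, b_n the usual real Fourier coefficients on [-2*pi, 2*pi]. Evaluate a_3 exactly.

4/(3*pi)

a_3 = (1/(2*pi)) ∫_{-2*pi}^{2*pi} ψ(x) cos(3*x/2) dx.
Split the integral at the breakpoints.
Integrating by parts (boundary term plus one more integral), an antiderivative of (2*x - 4) cos(3*x/2) is 4*x*sin(3*x/2)/3 - 8*sin(3*x/2)/3 + 8*cos(3*x/2)/9; evaluating from -2*pi to 0: ∫_{-2*pi}^{0} (2*x - 4) cos(3*x/2) dx = (8/9) - (-8/9) = 16/9.
Integrating by parts (boundary term plus one more integral), an antiderivative of (2 - x) cos(3*x/2) is -2*x*sin(3*x/2)/3 + 4*sin(3*x/2)/3 - 4*cos(3*x/2)/9; evaluating from 0 to 2*pi: ∫_{0}^{2*pi} (2 - x) cos(3*x/2) dx = (4/9) - (-4/9) = 8/9.
Summing the pieces and multiplying by (1/(2*pi)) gives a_3 = 4/(3*pi).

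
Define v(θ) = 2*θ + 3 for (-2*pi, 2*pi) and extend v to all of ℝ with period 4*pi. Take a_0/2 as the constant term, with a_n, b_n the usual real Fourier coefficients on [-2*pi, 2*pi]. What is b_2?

b_2 = (1/(2*pi)) ∫_{-2*pi}^{2*pi} v(θ) sin(θ) dθ.
Integrating by parts (boundary term plus one more integral), an antiderivative of (2*θ + 3) sin(θ) is -2*θ*cos(θ) + 2*sin(θ) - 3*cos(θ); evaluating from -2*pi to 2*pi: ∫_{-2*pi}^{2*pi} (2*θ + 3) sin(θ) dθ = (-4*pi - 3) - (-3 + 4*pi) = -8*pi.
Hence b_2 = (1/(2*pi))·(-8*pi) = -4.

-4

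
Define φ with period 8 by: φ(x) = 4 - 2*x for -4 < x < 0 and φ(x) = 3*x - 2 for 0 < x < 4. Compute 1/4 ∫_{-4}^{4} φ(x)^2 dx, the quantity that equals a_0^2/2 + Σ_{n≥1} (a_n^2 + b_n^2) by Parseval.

1/4 ∫_{-4}^{4} φ(x)^2 dx = 1/4 · (1168/3) = 292/3.

292/3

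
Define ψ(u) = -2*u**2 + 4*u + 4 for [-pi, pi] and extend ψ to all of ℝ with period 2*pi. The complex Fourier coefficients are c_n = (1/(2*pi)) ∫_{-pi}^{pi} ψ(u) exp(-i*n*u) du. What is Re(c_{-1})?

4

Since ψ is real-valued, Re(c_{-1}) = (1/(2*pi)) ∫_{-pi}^{pi} ψ(u) cos(-u) du = a_{1}/2.
Integrating by parts twice (tabular method), an antiderivative of (-2*u**2 + 4*u + 4) cos(-u) is -2*u**2*sin(u) + 4*u*sin(u) - 4*u*cos(u) + 8*sin(u) + 4*cos(u); evaluating from -pi to pi: ∫_{-pi}^{pi} (-2*u**2 + 4*u + 4) cos(-u) du = (-4 + 4*pi) - (-4*pi - 4) = 8*pi.
Hence Re(c_{-1}) = (1/(2*pi))·(8*pi) = 4.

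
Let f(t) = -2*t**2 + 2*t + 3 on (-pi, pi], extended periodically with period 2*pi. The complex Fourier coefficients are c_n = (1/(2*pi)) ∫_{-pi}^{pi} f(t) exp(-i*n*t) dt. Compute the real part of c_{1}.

4

Since f is real-valued, Re(c_{1}) = (1/(2*pi)) ∫_{-pi}^{pi} f(t) cos(t) dt = a_{1}/2.
Integrating by parts twice (tabular method), an antiderivative of (-2*t**2 + 2*t + 3) cos(t) is -2*t**2*sin(t) + 2*t*sin(t) - 4*t*cos(t) + 7*sin(t) + 2*cos(t); evaluating from -pi to pi: ∫_{-pi}^{pi} (-2*t**2 + 2*t + 3) cos(t) dt = (-2 + 4*pi) - (-4*pi - 2) = 8*pi.
Hence Re(c_{1}) = (1/(2*pi))·(8*pi) = 4.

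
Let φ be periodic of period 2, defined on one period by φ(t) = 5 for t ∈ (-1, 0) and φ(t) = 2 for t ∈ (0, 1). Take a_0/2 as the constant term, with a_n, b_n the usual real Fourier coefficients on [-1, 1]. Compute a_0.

a_0 = ∫_{-1}^{1} φ(t) dt = 7.

7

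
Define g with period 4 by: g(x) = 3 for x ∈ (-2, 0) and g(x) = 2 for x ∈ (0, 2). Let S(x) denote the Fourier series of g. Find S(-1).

3

g is continuous at x = -1 with value 3, so the series converges to 3 there.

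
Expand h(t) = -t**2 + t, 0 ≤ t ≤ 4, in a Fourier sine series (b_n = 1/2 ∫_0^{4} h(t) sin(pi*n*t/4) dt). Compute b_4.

6/pi

b_4 = 1/2 ∫_0^{4} (-t**2 + t) sin(pi*t) dt.
Integrating by parts twice (tabular method), an antiderivative of (-t**2 + t) sin(pi*t) is t**2*cos(pi*t)/pi - 2*t*sin(pi*t)/pi**2 - t*cos(pi*t)/pi + sin(pi*t)/pi**2 - 2*cos(pi*t)/pi**3; evaluating from 0 to 4: ∫_{0}^{4} (-t**2 + t) sin(pi*t) dt = (-2/pi**3 + 12/pi) - (-2/pi**3) = 12/pi.
Hence b_4 = (1/2)·(12/pi) = 6/pi.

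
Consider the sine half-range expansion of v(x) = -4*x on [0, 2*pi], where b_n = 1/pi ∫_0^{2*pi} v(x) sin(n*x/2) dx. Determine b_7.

b_7 = 1/pi ∫_0^{2*pi} (-4*x) sin(7*x/2) dx.
Integrating by parts (boundary term plus one more integral), an antiderivative of (-4*x) sin(7*x/2) is 8*x*cos(7*x/2)/7 - 16*sin(7*x/2)/49; evaluating from 0 to 2*pi: ∫_{0}^{2*pi} (-4*x) sin(7*x/2) dx = (-16*pi/7) - (0) = -16*pi/7.
Hence b_7 = (1/pi)·(-16*pi/7) = -16/7.

-16/7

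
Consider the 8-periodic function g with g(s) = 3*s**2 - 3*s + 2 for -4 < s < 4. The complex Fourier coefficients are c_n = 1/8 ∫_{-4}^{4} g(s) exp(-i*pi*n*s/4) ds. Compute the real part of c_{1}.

-96/pi**2

Since g is real-valued, Re(c_{1}) = 1/8 ∫_{-4}^{4} g(s) cos(pi*s/4) ds = a_{1}/2.
Integrating by parts twice (tabular method), an antiderivative of (3*s**2 - 3*s + 2) cos(pi*s/4) is 12*s**2*sin(pi*s/4)/pi - 12*s*sin(pi*s/4)/pi + 96*s*cos(pi*s/4)/pi**2 - 384*sin(pi*s/4)/pi**3 + 8*sin(pi*s/4)/pi - 48*cos(pi*s/4)/pi**2; evaluating from -4 to 4: ∫_{-4}^{4} (3*s**2 - 3*s + 2) cos(pi*s/4) ds = (-336/pi**2) - (432/pi**2) = -768/pi**2.
Hence Re(c_{1}) = (1/8)·(-768/pi**2) = -96/pi**2.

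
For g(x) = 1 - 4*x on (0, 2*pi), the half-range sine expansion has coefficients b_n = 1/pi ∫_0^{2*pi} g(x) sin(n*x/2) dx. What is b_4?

4

b_4 = 1/pi ∫_0^{2*pi} (1 - 4*x) sin(2*x) dx.
Integrating by parts (boundary term plus one more integral), an antiderivative of (1 - 4*x) sin(2*x) is 2*x*cos(2*x) - sin(2*x) - cos(2*x)/2; evaluating from 0 to 2*pi: ∫_{0}^{2*pi} (1 - 4*x) sin(2*x) dx = (-1/2 + 4*pi) - (-1/2) = 4*pi.
Hence b_4 = (1/pi)·(4*pi) = 4.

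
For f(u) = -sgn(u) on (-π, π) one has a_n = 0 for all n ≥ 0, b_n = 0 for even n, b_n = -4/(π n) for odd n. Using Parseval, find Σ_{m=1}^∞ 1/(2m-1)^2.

Parseval: Σ b_n^2 = (1/π) ∫_{-π}^{π} f(u)^2 du = 2.
Only odd n contribute, with b_n^2 = 16/(π^2 n^2), so Σ_{m≥1} 1/(2m-1)^2 = π^2·(2)/16 = pi**2/8.

pi**2/8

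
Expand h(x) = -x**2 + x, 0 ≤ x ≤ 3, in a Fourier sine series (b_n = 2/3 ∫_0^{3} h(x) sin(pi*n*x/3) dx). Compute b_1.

-12/pi + 72/pi**3

b_1 = 2/3 ∫_0^{3} (-x**2 + x) sin(pi*x/3) dx.
Integrating by parts twice (tabular method), an antiderivative of (-x**2 + x) sin(pi*x/3) is 3*x**2*cos(pi*x/3)/pi - 18*x*sin(pi*x/3)/pi**2 - 3*x*cos(pi*x/3)/pi + 9*sin(pi*x/3)/pi**2 - 54*cos(pi*x/3)/pi**3; evaluating from 0 to 3: ∫_{0}^{3} (-x**2 + x) sin(pi*x/3) dx = (-18/pi + 54/pi**3) - (-54/pi**3) = -18/pi + 108/pi**3.
Hence b_1 = (2/3)·(-18/pi + 108/pi**3) = -12/pi + 72/pi**3.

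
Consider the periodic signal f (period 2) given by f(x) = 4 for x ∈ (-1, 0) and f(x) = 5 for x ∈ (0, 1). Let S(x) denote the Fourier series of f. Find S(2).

x = 2 differs from x = 0 by 1 full period(s), and the series is 2-periodic.
At x = 0 the one-sided limits are f(0^-) = 4 and f(0^+) = 5.
By Dirichlet's theorem the series converges to their average, [(4) + (5)]/2 = 9/2.

9/2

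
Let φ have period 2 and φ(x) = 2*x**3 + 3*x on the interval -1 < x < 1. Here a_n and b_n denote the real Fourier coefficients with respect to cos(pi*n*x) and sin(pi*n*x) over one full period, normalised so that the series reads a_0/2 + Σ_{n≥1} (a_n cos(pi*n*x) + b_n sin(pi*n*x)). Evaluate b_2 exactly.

b_2 = ∫_{-1}^{1} φ(x) sin(2*pi*x) dx.
φ is odd and sin(2*pi*x) is odd, so the integrand is even and b_2 = 2 ∫_0^{1} φ(x) sin(2*pi*x) dx.
Integrating by parts three times (tabular method), an antiderivative of (2*x**3 + 3*x) sin(2*pi*x) is -x**3*cos(2*pi*x)/pi + 3*x**2*sin(2*pi*x)/(2*pi**2) - 3*x*cos(2*pi*x)/(2*pi) + 3*x*cos(2*pi*x)/(2*pi**3) - 3*sin(2*pi*x)/(4*pi**4) + 3*sin(2*pi*x)/(4*pi**2); evaluating from 0 to 1: ∫_{0}^{1} (2*x**3 + 3*x) sin(2*pi*x) dx = ((3 - 5*pi**2)/(2*pi**3)) - (0) = (3 - 5*pi**2)/(2*pi**3).
Hence b_2 = 2·((3 - 5*pi**2)/(2*pi**3)) = -5/pi + 3/pi**3.

-5/pi + 3/pi**3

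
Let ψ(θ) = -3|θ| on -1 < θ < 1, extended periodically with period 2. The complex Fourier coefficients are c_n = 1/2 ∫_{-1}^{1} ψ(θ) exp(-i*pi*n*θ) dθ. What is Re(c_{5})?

6/(25*pi**2)

Since ψ is real-valued, Re(c_{5}) = 1/2 ∫_{-1}^{1} ψ(θ) cos(5*pi*θ) dθ = a_{5}/2.
ψ is even and cos(5*pi*θ) is even, so the integrand is even: ∫_{-1}^{1} ψ(θ) cos(5*pi*θ) dθ = 2∫_0^{1} ψ(θ) cos(5*pi*θ) dθ.
Integrating by parts (boundary term plus one more integral), an antiderivative of (-3*θ) cos(5*pi*θ) is -3*θ*sin(5*pi*θ)/(5*pi) - 3*cos(5*pi*θ)/(25*pi**2); evaluating from 0 to 1: ∫_{0}^{1} (-3*θ) cos(5*pi*θ) dθ = (3/(25*pi**2)) - (-3/(25*pi**2)) = 6/(25*pi**2).
So ∫_{-1}^{1} ψ(θ) cos(5*pi*θ) dθ = 12/(25*pi**2).
Hence Re(c_{5}) = (1/2)·(12/(25*pi**2)) = 6/(25*pi**2).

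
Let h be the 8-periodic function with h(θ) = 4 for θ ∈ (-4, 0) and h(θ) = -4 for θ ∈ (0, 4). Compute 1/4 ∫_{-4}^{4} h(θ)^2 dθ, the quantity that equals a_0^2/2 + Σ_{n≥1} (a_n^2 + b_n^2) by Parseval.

32

1/4 ∫_{-4}^{4} h(θ)^2 dθ = 1/4 · (128) = 32.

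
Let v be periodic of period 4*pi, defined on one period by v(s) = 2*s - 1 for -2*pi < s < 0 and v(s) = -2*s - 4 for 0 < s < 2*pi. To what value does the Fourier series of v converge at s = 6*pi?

s = 6*pi differs from s = 2*pi by 1 full period(s), and the series is 4*pi-periodic.
At s = 2*pi the one-sided limits are v(2*pi^-) = -4*pi - 4 and v(2*pi^+) = -4*pi - 1.
By Dirichlet's theorem the series converges to their average, [(-4*pi - 4) + (-4*pi - 1)]/2 = -4*pi - 5/2.

-4*pi - 5/2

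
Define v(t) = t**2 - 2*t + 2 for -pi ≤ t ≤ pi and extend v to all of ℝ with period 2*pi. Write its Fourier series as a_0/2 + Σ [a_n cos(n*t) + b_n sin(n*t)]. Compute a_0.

4 + 2*pi**2/3

a_0 = 1/pi ∫_{-pi}^{pi} v(t) dt = 1/pi · (2*pi*(6 + pi**2)/3) = 4 + 2*pi**2/3.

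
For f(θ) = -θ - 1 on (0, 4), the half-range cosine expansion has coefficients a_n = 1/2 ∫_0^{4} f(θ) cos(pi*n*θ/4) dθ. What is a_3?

a_3 = 1/2 ∫_0^{4} (-θ - 1) cos(3*pi*θ/4) dθ.
Integrating by parts (boundary term plus one more integral), an antiderivative of (-θ - 1) cos(3*pi*θ/4) is -4*θ*sin(3*pi*θ/4)/(3*pi) - 4*sin(3*pi*θ/4)/(3*pi) - 16*cos(3*pi*θ/4)/(9*pi**2); evaluating from 0 to 4: ∫_{0}^{4} (-θ - 1) cos(3*pi*θ/4) dθ = (16/(9*pi**2)) - (-16/(9*pi**2)) = 32/(9*pi**2).
Hence a_3 = (1/2)·(32/(9*pi**2)) = 16/(9*pi**2).

16/(9*pi**2)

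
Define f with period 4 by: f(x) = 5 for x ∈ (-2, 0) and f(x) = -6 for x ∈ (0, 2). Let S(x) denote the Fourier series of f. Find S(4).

-1/2

x = 4 differs from x = 0 by 1 full period(s), and the series is 4-periodic.
At x = 0 the one-sided limits are f(0^-) = 5 and f(0^+) = -6.
By Dirichlet's theorem the series converges to their average, [(5) + (-6)]/2 = -1/2.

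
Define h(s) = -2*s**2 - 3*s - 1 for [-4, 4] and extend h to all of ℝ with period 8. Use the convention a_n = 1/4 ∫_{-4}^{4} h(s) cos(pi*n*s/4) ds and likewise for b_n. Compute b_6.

4/pi

b_6 = 1/4 ∫_{-4}^{4} h(s) sin(3*pi*s/2) ds.
Integrating by parts twice (tabular method), an antiderivative of (-2*s**2 - 3*s - 1) sin(3*pi*s/2) is 4*s**2*cos(3*pi*s/2)/(3*pi) - 16*s*sin(3*pi*s/2)/(9*pi**2) + 2*s*cos(3*pi*s/2)/pi - 4*sin(3*pi*s/2)/(3*pi**2) - 32*cos(3*pi*s/2)/(27*pi**3) + 2*cos(3*pi*s/2)/(3*pi); evaluating from -4 to 4: ∫_{-4}^{4} (-2*s**2 - 3*s - 1) sin(3*pi*s/2) ds = (-32/(27*pi**3) + 30/pi) - (-32/(27*pi**3) + 14/pi) = 16/pi.
Hence b_6 = (1/4)·(16/pi) = 4/pi.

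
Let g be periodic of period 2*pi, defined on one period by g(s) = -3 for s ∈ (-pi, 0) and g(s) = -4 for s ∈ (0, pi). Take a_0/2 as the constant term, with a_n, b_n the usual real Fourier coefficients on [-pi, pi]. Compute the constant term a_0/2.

-7/2

a_0 = 1/pi ∫_{-pi}^{pi} g(s) ds = 1/pi · (-7*pi) = -7.
So the constant term a_0/2 = -7/2.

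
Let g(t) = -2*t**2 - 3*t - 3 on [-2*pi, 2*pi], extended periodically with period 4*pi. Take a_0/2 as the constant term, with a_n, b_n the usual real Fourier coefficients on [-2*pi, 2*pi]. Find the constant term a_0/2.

-8*pi**2/3 - 3

a_0 = (1/(2*pi)) ∫_{-2*pi}^{2*pi} g(t) dt = (1/(2*pi)) · (-32*pi**3/3 - 12*pi) = -16*pi**2/3 - 6.
So the constant term a_0/2 = -8*pi**2/3 - 3.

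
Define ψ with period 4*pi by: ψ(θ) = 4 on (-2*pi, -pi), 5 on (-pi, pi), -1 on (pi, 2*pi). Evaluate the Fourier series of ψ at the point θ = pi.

At θ = pi the one-sided limits are ψ(pi^-) = 5 and ψ(pi^+) = -1.
By Dirichlet's theorem the series converges to their average, [(5) + (-1)]/2 = 2.

2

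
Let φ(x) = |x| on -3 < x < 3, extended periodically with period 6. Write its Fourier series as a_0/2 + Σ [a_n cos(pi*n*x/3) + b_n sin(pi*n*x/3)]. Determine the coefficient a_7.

-12/(49*pi**2)

a_7 = 1/3 ∫_{-3}^{3} φ(x) cos(7*pi*x/3) dx.
φ is even and cos(7*pi*x/3) is even, so the integrand is even and a_7 = 2/3 ∫_0^{3} φ(x) cos(7*pi*x/3) dx.
Integrating by parts (boundary term plus one more integral), an antiderivative of (x) cos(7*pi*x/3) is 3*x*sin(7*pi*x/3)/(7*pi) + 9*cos(7*pi*x/3)/(49*pi**2); evaluating from 0 to 3: ∫_{0}^{3} (x) cos(7*pi*x/3) dx = (-9/(49*pi**2)) - (9/(49*pi**2)) = -18/(49*pi**2).
Hence a_7 = (2/3)·(-18/(49*pi**2)) = -12/(49*pi**2).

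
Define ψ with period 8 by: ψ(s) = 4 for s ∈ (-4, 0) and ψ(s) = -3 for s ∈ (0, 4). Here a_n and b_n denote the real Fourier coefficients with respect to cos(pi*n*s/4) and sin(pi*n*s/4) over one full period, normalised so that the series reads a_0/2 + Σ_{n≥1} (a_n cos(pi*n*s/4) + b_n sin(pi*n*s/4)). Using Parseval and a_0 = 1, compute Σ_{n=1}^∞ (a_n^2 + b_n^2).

49/2

Parseval: a_0^2/2 + Σ_{n≥1} (a_n^2+b_n^2) = 1/4 ∫_{-4}^{4} ψ(s)^2 ds = 25.
Subtract a_0^2/2 = 1/2: Σ (a_n^2+b_n^2) = 49/2.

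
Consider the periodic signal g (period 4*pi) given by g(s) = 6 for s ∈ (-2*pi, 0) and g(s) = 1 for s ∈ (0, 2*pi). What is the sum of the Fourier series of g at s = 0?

At s = 0 the one-sided limits are g(0^-) = 6 and g(0^+) = 1.
By Dirichlet's theorem the series converges to their average, [(6) + (1)]/2 = 7/2.

7/2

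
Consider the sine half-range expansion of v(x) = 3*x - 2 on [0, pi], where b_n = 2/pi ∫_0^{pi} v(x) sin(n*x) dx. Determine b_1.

6 - 8/pi

b_1 = 2/pi ∫_0^{pi} (3*x - 2) sin(x) dx.
Integrating by parts (boundary term plus one more integral), an antiderivative of (3*x - 2) sin(x) is -3*x*cos(x) + 3*sin(x) + 2*cos(x); evaluating from 0 to pi: ∫_{0}^{pi} (3*x - 2) sin(x) dx = (-2 + 3*pi) - (2) = -4 + 3*pi.
Hence b_1 = (2/pi)·(-4 + 3*pi) = 6 - 8/pi.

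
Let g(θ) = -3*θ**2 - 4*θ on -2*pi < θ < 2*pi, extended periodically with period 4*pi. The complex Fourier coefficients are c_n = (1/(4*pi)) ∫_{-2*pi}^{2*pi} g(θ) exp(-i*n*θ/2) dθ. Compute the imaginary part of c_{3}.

8/3

Since g is real-valued, Im(c_{3}) = -(1/(4*pi)) ∫_{-2*pi}^{2*pi} g(θ) sin(3*θ/2) dθ = -b_{3}/2.
Integrating by parts twice (tabular method), an antiderivative of (-3*θ**2 - 4*θ) sin(3*θ/2) is 2*θ**2*cos(3*θ/2) - 8*θ*sin(3*θ/2)/3 + 8*θ*cos(3*θ/2)/3 - 16*sin(3*θ/2)/9 - 16*cos(3*θ/2)/9; evaluating from -2*pi to 2*pi: ∫_{-2*pi}^{2*pi} (-3*θ**2 - 4*θ) sin(3*θ/2) dθ = (-8*pi**2 - 16*pi/3 + 16/9) - (-8*pi**2 + 16/9 + 16*pi/3) = -32*pi/3.
Hence Im(c_{3}) = (-1/(4*pi))·(-32*pi/3) = 8/3.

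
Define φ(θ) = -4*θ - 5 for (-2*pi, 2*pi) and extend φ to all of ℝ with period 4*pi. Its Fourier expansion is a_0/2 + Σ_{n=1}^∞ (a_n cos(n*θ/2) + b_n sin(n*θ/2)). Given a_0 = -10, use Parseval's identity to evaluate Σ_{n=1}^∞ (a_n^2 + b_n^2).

128*pi**2/3

Parseval: a_0^2/2 + Σ_{n≥1} (a_n^2+b_n^2) = (1/(2*pi)) ∫_{-2*pi}^{2*pi} φ(θ)^2 dθ = 50 + 128*pi**2/3.
Subtract a_0^2/2 = 50: Σ (a_n^2+b_n^2) = 128*pi**2/3.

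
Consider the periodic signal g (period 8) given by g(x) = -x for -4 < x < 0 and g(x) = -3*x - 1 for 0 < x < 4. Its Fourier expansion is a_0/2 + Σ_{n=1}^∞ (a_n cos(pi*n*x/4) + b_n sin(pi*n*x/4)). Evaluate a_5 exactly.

a_5 = 1/4 ∫_{-4}^{4} g(x) cos(5*pi*x/4) dx.
Split the integral at the breakpoints.
Integrating by parts (boundary term plus one more integral), an antiderivative of (-x) cos(5*pi*x/4) is -4*x*sin(5*pi*x/4)/(5*pi) - 16*cos(5*pi*x/4)/(25*pi**2); evaluating from -4 to 0: ∫_{-4}^{0} (-x) cos(5*pi*x/4) dx = (-16/(25*pi**2)) - (16/(25*pi**2)) = -32/(25*pi**2).
Integrating by parts (boundary term plus one more integral), an antiderivative of (-3*x - 1) cos(5*pi*x/4) is -12*x*sin(5*pi*x/4)/(5*pi) - 4*sin(5*pi*x/4)/(5*pi) - 48*cos(5*pi*x/4)/(25*pi**2); evaluating from 0 to 4: ∫_{0}^{4} (-3*x - 1) cos(5*pi*x/4) dx = (48/(25*pi**2)) - (-48/(25*pi**2)) = 96/(25*pi**2).
Summing the pieces and multiplying by (1/4) gives a_5 = 16/(25*pi**2).

16/(25*pi**2)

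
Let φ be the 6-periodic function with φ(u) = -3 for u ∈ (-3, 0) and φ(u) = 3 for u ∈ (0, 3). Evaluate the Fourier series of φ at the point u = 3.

0

u = 3 differs from u = -3 by 1 full period(s), and the series is 6-periodic.
At u = -3 the one-sided limits are φ(-3^-) = 3 and φ(-3^+) = -3.
By Dirichlet's theorem the series converges to their average, [(3) + (-3)]/2 = 0.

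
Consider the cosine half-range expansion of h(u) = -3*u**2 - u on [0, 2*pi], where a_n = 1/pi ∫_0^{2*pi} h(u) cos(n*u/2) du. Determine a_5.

8*(1 + 6*pi)/(25*pi)

a_5 = 1/pi ∫_0^{2*pi} (-3*u**2 - u) cos(5*u/2) du.
Integrating by parts twice (tabular method), an antiderivative of (-3*u**2 - u) cos(5*u/2) is -6*u**2*sin(5*u/2)/5 - 2*u*sin(5*u/2)/5 - 24*u*cos(5*u/2)/25 + 48*sin(5*u/2)/125 - 4*cos(5*u/2)/25; evaluating from 0 to 2*pi: ∫_{0}^{2*pi} (-3*u**2 - u) cos(5*u/2) du = (4/25 + 48*pi/25) - (-4/25) = 8/25 + 48*pi/25.
Hence a_5 = (1/pi)·(8/25 + 48*pi/25) = 8*(1 + 6*pi)/(25*pi).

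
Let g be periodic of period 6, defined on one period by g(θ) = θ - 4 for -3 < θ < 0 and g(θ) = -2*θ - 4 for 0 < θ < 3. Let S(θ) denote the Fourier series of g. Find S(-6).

-4

θ = -6 differs from θ = 0 by -1 full period(s), and the series is 6-periodic.
g is continuous at θ = 0 with value -4, so the series converges to -4 there.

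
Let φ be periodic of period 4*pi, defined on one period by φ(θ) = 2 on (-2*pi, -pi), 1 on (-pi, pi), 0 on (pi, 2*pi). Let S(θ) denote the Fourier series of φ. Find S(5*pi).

θ = 5*pi differs from θ = pi by 1 full period(s), and the series is 4*pi-periodic.
At θ = pi the one-sided limits are φ(pi^-) = 1 and φ(pi^+) = 0.
By Dirichlet's theorem the series converges to their average, [(1) + (0)]/2 = 1/2.

1/2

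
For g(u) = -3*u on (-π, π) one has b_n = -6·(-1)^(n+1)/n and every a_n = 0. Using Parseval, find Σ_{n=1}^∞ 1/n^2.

Parseval: Σ b_n^2 = (1/π) ∫_{-π}^{π} g(u)^2 du = 6*pi**2.
Σ b_n^2 = Σ 36/n^2, so Σ 1/n^2 = (6*pi**2)/36 = pi**2/6.

pi**2/6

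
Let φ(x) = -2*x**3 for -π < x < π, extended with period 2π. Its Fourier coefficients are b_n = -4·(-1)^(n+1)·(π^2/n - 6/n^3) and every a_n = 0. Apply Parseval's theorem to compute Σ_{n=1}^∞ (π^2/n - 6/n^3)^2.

Parseval: Σ b_n^2 = (1/π) ∫_{-π}^{π} φ(x)^2 dx = 8*pi**6/7.
b_n^2 = 16·(π^2/n - 6/n^3)^2, so the sum equals (8*pi**6/7)/16 = pi**6/14.

pi**6/14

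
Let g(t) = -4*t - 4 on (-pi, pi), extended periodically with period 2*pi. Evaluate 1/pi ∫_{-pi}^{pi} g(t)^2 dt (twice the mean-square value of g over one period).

32 + 32*pi**2/3

1/pi ∫_{-pi}^{pi} g(t)^2 dt = 1/pi · (32*pi*(3 + pi**2)/3) = 32 + 32*pi**2/3.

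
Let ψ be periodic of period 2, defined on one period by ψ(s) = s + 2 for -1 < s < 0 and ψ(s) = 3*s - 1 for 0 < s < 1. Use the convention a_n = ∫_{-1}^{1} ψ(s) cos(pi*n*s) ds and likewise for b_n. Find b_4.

b_4 = ∫_{-1}^{1} ψ(s) sin(4*pi*s) ds.
Split the integral at the breakpoints.
Integrating by parts (boundary term plus one more integral), an antiderivative of (s + 2) sin(4*pi*s) is -s*cos(4*pi*s)/(4*pi) + sin(4*pi*s)/(16*pi**2) - cos(4*pi*s)/(2*pi); evaluating from -1 to 0: ∫_{-1}^{0} (s + 2) sin(4*pi*s) ds = (-1/(2*pi)) - (-1/(4*pi)) = -1/(4*pi).
Integrating by parts (boundary term plus one more integral), an antiderivative of (3*s - 1) sin(4*pi*s) is -3*s*cos(4*pi*s)/(4*pi) + 3*sin(4*pi*s)/(16*pi**2) + cos(4*pi*s)/(4*pi); evaluating from 0 to 1: ∫_{0}^{1} (3*s - 1) sin(4*pi*s) ds = (-1/(2*pi)) - (1/(4*pi)) = -3/(4*pi).
Summing the pieces gives b_4 = -1/pi.

-1/pi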